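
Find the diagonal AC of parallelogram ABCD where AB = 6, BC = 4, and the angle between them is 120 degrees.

Law of cosines: d^2 = 6^2 + 4^2 - 2(6)(4)cos(120°) = 76, so d = 2*sqrt(19).

2*sqrt(19)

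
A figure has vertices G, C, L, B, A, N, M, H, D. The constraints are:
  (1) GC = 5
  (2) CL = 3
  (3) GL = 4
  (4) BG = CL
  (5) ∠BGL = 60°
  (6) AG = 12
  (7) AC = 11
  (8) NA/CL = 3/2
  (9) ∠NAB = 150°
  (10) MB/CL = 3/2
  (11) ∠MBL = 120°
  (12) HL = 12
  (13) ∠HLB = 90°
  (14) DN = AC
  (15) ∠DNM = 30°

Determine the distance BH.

From the given relations: BG = CL = 3.
Step 1: By the law of cosines on triangle LGB: LB² = 4² + 3² − 2·4·3·cos(60°) = 13, so LB = √13.
Step 2: By the law of cosines on triangle BLH: BH² = √13² + 12² − 2·√13·12·cos(90°) = 157, so BH = √157.

Therefore, the length of BH = √157.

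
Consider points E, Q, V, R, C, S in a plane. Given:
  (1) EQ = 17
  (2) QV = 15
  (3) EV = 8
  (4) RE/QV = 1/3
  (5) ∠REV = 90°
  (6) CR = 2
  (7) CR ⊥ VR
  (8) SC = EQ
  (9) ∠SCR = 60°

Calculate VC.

From the given relations: RE = 1/3·QV = 1/3·15 = 5.
Step 1: By the law of cosines on triangle VER: VR² = 8² + 5² − 2·8·5·cos(90°) = 89, so VR = √89.
Step 2: By the law of cosines on triangle VRC: VC² = √89² + 2² − 2·√89·2·cos(90°) = 93, so VC = √93.

Therefore, the length of VC = √93.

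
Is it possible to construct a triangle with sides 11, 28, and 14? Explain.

The longest side is 28. The other two sides sum to 11 + 14 = 25.
Since 25 ≤ 28, the two shorter sides cannot reach around to close the triangle.

No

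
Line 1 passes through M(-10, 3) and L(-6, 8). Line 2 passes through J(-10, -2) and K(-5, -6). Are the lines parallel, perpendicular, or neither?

Slope of line 1: m1 = (8 - 3)/(-6 - -10) = 5/4 = 5/4
Slope of line 2: m2 = (-6 - -2)/(-5 - -10) = -4/5 = -4/5
m1 * m2 = (5/4) * (-4/5) = -1 = -1, so the lines are perpendicular.

Perpendicular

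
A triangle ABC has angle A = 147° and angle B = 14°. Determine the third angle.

By the triangle angle sum property, the three interior angles of any triangle add up to 180°.
We know angle A = 147° and angle B = 14°, so their sum is 161°.
Therefore angle C = 180° - 161° = 19°.

19 degrees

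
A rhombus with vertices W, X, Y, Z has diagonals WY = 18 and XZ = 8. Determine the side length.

Half-diagonals are 9 and 4. side = sqrt(9^2 + 4^2) = sqrt(97)

sqrt(97)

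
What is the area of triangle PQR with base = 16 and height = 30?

Area = (1/2)(16)(30) = 240

240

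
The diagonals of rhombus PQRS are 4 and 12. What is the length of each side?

Half-diagonals are 2 and 6. side = sqrt(2^2 + 6^2) = sqrt(40) = 2*sqrt(10)

2*sqrt(10)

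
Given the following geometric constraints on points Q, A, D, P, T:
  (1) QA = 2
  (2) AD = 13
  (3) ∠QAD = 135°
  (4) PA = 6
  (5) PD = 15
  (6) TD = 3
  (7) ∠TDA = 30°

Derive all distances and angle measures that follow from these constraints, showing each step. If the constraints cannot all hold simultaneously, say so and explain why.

The constraints are consistent.

Step 1: From QA = 2, AD = 13, and ∠QAD = 135°, by the law of cosines:
  QD² = QA² + AD² - 2·QA·AD·cos(135°) = 4 + 169 + 36.77 = 209.8
  QD ≈ 14.48

Step 2: From AD = 13, DT = 3, and ∠ADT = 30°, by the law of cosines:
  AT² = AD² + DT² - 2·AD·DT·cos(30°) = 169 + 9 - 67.55 = 110.5
  AT ≈ 10.51

Step 3: From AD = 13, AP = 6, DP = 15, by the inverse law of cosines:
  cos(∠DAP) = (AD² + AP² - DP²) / (2·AD·AP)
  ∠DAP = 97.37°

Step 4: From DA = 13, DP = 15, AP = 6, by the inverse law of cosines:
  cos(∠ADP) = (DA² + DP² - AP²) / (2·DA·DP)
  ∠ADP = 23.37°

Step 5: From PA = 6, PD = 15, AD = 13, by the inverse law of cosines:
  cos(∠APD) = (PA² + PD² - AD²) / (2·PA·PD)
  ∠APD = 59.26°

Step 6: From QA = 2, QD = 14.48, AD = 13, by the inverse law of cosines:
  cos(∠AQD) = (QA² + QD² - AD²) / (2·QA·QD)
  ∠AQD = 39.4°

Step 7: From AD = 13, AT = 10.51, DT = 3, by the inverse law of cosines:
  cos(∠DAT) = (AD² + AT² - DT²) / (2·AD·AT)
  ∠DAT = 8.21°

Step 8: From DA = 13, DQ = 14.48, AQ = 2, by the inverse law of cosines:
  cos(∠ADQ) = (DA² + DQ² - AQ²) / (2·DA·DQ)
  ∠ADQ = 5.6°

Step 9: From TA = 10.51, TD = 3, AD = 13, by the inverse law of cosines:
  cos(∠ATD) = (TA² + TD² - AD²) / (2·TA·TD)
  ∠ATD = 141.79°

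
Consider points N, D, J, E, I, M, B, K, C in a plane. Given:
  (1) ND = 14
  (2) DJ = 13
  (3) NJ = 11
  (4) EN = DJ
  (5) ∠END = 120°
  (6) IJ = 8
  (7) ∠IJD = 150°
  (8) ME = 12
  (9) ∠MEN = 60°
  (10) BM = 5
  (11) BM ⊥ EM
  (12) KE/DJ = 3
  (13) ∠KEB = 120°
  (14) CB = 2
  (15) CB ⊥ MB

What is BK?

From the given relations: KE = 3·DJ = 3·13 = 39.
Step 1: By the law of cosines on triangle BME: BE² = 5² + 12² − 2·5·12·cos(90°) = 169, so BE = 13.
Step 2: By the law of cosines on triangle BEK: BK² = 13² + 39² − 2·13·39·cos(120°) = 2197, so BK = 13·√13.

Therefore, the length of BK = 13·√13.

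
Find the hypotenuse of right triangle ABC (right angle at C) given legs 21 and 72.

In a right triangle, the square of the hypotenuse equals the sum of the squares of the two legs.
The legs are 21 and 72, so the hypotenuse = sqrt(441 + 5184) = sqrt(5625) = 75.

75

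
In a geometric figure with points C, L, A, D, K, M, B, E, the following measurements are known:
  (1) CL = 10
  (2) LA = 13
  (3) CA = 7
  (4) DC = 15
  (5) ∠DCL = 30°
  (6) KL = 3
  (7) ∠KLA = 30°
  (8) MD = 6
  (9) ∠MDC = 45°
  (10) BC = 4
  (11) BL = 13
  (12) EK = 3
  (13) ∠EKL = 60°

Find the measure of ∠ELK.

Step 1: By the law of cosines on triangle LKE: LE² = 3² + 3² − 2·3·3·cos(60°) = 9, so LE = 3.
Step 2: By the inverse law of cosines on triangle ELK: cos(∠ELK) = (3² + 3² − 3²) / (2·3·3) = 9/18 = 0.5, so ∠ELK = 60°.

Therefore, the measure of angle ∠ELK = 60°.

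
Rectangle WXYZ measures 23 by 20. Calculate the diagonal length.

d = sqrt(23^2 + 20^2) = sqrt(929)

sqrt(929)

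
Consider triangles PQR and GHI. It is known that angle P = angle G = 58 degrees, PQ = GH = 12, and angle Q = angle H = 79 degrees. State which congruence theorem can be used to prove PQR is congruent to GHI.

The given information provides:
angle P = angle G = 58 degrees, PQ = GH = 12, and angle Q = angle H = 79 degrees
This matches the ASA congruence theorem.
Two pairs of corresponding angles and the included side are equal (Angle-Side-Angle).

ASA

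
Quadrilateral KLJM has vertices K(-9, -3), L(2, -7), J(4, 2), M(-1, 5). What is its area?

The Shoelace formula works by pairing each vertex with the next (cycling back to the first).
For each pair, compute x_i*y_(i+1) - x_(i+1)*y_i:
  (-9*-7 - 2*-3) = 69
  (2*2 - 4*-7) = 32
  (4*5 - -1*2) = 22
  (-1*-3 - -9*5) = 48
Taking half the absolute value of the total: Area = (1/2)(171) = 171/2.

171/2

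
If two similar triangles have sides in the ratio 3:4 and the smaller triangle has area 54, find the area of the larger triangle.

For similar figures, the area ratio equals the square of the side ratio.
Side ratio (the smaller triangle to the larger triangle) = 3:4, so area ratio = 3^2:4^2 = 9:16.
If the area of the smaller triangle is 54, then the area of the larger triangle = 54 * (16/9) = 96.

96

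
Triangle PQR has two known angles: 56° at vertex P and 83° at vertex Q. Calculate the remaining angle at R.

The interior angles sum to 180°: angle R = 180 - 56 - 83 = 41°.
The triangle is acute (angles 56°, 83°, 41°).

41 degrees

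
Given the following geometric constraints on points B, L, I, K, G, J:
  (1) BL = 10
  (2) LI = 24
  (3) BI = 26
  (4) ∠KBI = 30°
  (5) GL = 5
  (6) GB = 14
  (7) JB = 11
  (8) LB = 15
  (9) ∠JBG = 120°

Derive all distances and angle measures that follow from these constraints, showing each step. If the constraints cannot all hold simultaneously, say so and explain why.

These constraints are not satisfiable: (1) BL = 10 and (8) LB = 15 assign two different lengths to the same segment. No planar figure meets all of them, so nothing further can be derived.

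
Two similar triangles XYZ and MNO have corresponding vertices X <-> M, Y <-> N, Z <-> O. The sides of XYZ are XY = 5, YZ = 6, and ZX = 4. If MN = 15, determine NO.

Similar triangles have proportional sides. Setting up the proportion:
MN / XY = NO / YZ
15 / 5 = NO / 6
NO = 6 * 15 / 5 = 18.

18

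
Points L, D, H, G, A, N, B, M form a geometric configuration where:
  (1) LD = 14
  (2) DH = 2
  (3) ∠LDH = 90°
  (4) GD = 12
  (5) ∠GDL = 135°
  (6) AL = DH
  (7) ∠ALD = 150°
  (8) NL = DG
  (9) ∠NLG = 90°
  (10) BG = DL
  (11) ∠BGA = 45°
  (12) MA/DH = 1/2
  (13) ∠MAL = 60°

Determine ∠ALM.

From the given relations: AL = DH = 2; MA = 1/2·DH = 1/2·2 = 1.
Step 1: By the law of cosines on triangle LAM: LM² = 2² + 1² − 2·2·1·cos(60°) = 3, so LM = √3.
Step 2: By the inverse law of cosines on triangle ALM: cos(∠ALM) = (2² + √3² − 1²) / (2·2·√3) = 6/6.93 = 0.866, so ∠ALM = 30°.

Therefore, the measure of angle ∠ALM = 30°.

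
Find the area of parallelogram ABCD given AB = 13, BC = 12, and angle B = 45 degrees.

The area of a parallelogram equals the product of two adjacent sides times the sine of the included angle.
This is because the height equals 12 * sin(45°) = 6*sqrt(2).
Area = 13 * 6*sqrt(2) = 78*sqrt(2)

78*sqrt(2)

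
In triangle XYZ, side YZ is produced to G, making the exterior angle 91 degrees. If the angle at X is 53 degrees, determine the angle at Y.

angle Y = 91 - 53 = 38 degrees (exterior angle theorem).

38 degrees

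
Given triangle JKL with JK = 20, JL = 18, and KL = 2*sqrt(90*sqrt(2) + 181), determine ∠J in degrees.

When all three sides of a triangle are known, the law of cosines can be rearranged to find any angle.
cos(C) = (a² + b² - c²) / (2ab) gives cos(J) = -sqrt(2)/2.
Taking the inverse cosine: J = 135°.

135°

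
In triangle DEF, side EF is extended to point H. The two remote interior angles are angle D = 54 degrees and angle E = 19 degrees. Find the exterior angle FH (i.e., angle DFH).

The interior angle at F is 180 - 54 - 19 = 107 degrees.
The exterior angle and interior angle at F are supplementary:
Exterior angle = 180 - 107 = 73 degrees.

73 degrees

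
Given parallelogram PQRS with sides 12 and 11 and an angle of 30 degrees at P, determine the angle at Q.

Opposite sides of a parallelogram are parallel, so consecutive angles form co-interior angles on a transversal.
Co-interior angles sum to 180°, giving angle Q = 180 - 30 = 150 degrees.

150 degrees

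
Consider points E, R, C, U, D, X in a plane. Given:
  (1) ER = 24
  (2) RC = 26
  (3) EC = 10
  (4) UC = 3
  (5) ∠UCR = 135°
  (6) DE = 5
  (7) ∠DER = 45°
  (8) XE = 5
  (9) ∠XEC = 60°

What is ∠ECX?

Step 1: By the law of cosines on triangle CEX: CX² = 10² + 5² − 2·10·5·cos(60°) = 75, so CX = 5·√3.
Step 2: By the inverse law of cosines on triangle ECX: cos(∠ECX) = (10² + (5·√3)² − 5²) / (2·10·5·√3) = 150/173.21 = 0.866, so ∠ECX = 30°.

Therefore, the measure of angle ∠ECX = 30°.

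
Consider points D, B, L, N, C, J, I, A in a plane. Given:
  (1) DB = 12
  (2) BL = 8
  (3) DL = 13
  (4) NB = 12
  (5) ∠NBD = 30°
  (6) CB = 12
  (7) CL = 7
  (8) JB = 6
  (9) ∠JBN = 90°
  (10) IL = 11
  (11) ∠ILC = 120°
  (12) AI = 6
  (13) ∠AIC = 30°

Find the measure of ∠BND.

Step 1: By the law of cosines on triangle NBD: ND² = 12² + 12² − 2·12·12·cos(30°) = 38.58, so ND ≈ 6.21.
Step 2: By the inverse law of cosines on triangle BND: cos(∠BND) = (12² + 6.21² − 12²) / (2·12·6.21) = 38.58/149.08 = 0.2588, so ∠BND = 75°.

Therefore, the measure of angle ∠BND = 75°.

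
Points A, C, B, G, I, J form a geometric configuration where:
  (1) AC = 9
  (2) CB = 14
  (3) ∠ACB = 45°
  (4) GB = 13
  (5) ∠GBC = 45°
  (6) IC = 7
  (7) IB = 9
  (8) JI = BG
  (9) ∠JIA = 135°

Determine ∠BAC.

Step 1: By the law of cosines on triangle ACB: AB² = 9² + 14² − 2·9·14·cos(45°) = 98.81, so AB ≈ 9.94.
Step 2: By the inverse law of cosines on triangle BAC: cos(∠BAC) = (9.94² + 9² − 14²) / (2·9.94·9) = -16.19/178.92 = -0.0905, so ∠BAC = 95.19°.

Therefore, the measure of angle ∠BAC = 95.19°.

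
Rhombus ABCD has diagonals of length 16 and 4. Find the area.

The diagonals of a rhombus divide it into four right triangles.
Each triangle has legs 16/ 2 = 8 and 4/2 = 2, so each has area (1/2)*8*2 = 8.
Four such triangles give total area = (d1 * d2) / 2 = 32.

32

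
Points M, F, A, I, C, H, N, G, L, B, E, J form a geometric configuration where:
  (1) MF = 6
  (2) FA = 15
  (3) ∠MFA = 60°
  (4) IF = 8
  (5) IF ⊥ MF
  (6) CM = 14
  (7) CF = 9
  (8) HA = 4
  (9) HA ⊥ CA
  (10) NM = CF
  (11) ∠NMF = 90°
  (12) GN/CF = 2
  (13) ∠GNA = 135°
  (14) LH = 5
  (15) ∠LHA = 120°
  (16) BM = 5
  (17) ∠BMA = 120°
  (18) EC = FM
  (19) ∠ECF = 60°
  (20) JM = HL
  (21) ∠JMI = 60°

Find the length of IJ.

From the given relations: JM = HL = 5.
Step 1: By the law of cosines on triangle IFM: IM² = 8² + 6² − 2·8·6·cos(90°) = 100, so IM = 10.
Step 2: By the law of cosines on triangle IMJ: IJ² = 10² + 5² − 2·10·5·cos(60°) = 75, so IJ = 5·√3.

Therefore, the length of IJ = 5·√3.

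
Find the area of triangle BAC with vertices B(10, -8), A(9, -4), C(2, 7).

The Shoelace formula computes the area from vertex coordinates by summing cross products.
For vertices (10,-8), (9,-4), (2,7):
Signed sum = 10*-4 - 9*-8 + 9*7 - 2*-4 + 2*-8 - 10*7
= 32 + 71 + -86 = 17
Area = (1/2)|17| = 17/2.

17/2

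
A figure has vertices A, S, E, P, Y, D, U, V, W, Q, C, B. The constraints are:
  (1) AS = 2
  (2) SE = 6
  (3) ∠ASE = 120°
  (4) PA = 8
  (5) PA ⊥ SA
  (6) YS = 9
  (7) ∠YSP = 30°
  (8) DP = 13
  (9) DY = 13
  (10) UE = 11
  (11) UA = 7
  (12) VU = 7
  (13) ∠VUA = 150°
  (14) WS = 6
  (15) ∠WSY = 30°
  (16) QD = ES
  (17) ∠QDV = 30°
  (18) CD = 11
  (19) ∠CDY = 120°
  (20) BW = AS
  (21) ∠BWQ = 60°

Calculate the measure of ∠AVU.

Step 1: By the law of cosines on triangle VUA: VA² = 7² + 7² − 2·7·7·cos(150°) = 182.87, so VA ≈ 13.52.
Step 2: By the inverse law of cosines on triangle AVU: cos(∠AVU) = (13.52² + 7² − 7²) / (2·13.52·7) = 182.87/189.32 = 0.9659, so ∠AVU = 15°.

Therefore, the measure of angle ∠AVU = 15°.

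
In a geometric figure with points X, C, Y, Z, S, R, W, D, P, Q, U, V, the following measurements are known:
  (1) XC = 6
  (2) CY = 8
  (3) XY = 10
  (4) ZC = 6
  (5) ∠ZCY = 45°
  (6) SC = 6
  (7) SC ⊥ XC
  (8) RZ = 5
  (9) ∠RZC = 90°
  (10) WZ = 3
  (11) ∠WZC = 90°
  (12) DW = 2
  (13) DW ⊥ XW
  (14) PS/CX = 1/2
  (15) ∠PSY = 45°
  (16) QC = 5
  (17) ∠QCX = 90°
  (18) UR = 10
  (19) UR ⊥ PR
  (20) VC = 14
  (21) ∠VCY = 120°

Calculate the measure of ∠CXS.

Step 1: By the law of cosines on triangle XCS: XS² = 6² + 6² − 2·6·6·cos(90°) = 72, so XS = 6·√2.
Step 2: By the inverse law of cosines on triangle CXS: cos(∠CXS) = (6² + (6·√2)² − 6²) / (2·6·6·√2) = 72/101.82 = 0.7071, so ∠CXS = 45°.

Therefore, the measure of angle ∠CXS = 45°.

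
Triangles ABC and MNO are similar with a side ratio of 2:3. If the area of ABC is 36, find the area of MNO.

Area ratio = (2/3)^2 = 4/9. Area of MNO = 36 * 9/4 = 81.

81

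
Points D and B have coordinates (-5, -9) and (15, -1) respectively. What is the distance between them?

The horizontal distance is |15 - -5| = 20 and the vertical distance is |-1 - -9| = 8.
By the Pythagorean theorem, d = sqrt(20^2 + 8^2) = sqrt(464) = 4*sqrt(29).

4*sqrt(29)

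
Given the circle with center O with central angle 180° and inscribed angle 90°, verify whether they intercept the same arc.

By the inscribed angle theorem, if both angles subtend the same arc, the inscribed angle must be half the central angle.
Half of 180° = 90°, which equals the given inscribed angle of 90°.
Therefore, yes, they correspond to the same arc.

Yes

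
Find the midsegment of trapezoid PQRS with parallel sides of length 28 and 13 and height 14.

The midsegment of a trapezoid = (base1 + base2) / 2
midsegment = (28 + 13) / 2
midsegment = 41 / 2
midsegment = 41/2

41/2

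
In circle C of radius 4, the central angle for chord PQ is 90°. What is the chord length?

Drop a perpendicular from the center to the chord, bisecting both the chord and the central angle.
Each half-chord = r sin(θ/2) = 4 sin(45°).
The full chord = 2 × 4 × sin(45°) = 4*sqrt(2).

4*sqrt(2)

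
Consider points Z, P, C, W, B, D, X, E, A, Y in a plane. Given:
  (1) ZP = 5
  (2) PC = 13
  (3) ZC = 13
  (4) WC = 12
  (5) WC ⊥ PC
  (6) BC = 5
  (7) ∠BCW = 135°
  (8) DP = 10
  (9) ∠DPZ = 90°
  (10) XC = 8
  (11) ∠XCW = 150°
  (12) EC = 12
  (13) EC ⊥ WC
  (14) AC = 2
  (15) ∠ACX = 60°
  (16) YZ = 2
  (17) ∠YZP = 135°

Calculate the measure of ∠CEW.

Step 1: By the law of cosines on triangle ECW: EW² = 12² + 12² − 2·12·12·cos(90°) = 288, so EW = 12·√2.
Step 2: By the inverse law of cosines on triangle CEW: cos(∠CEW) = (12² + (12·√2)² − 12²) / (2·12·12·√2) = 288/407.29 = 0.7071, so ∠CEW = 45°.

Therefore, the measure of angle ∠CEW = 45°.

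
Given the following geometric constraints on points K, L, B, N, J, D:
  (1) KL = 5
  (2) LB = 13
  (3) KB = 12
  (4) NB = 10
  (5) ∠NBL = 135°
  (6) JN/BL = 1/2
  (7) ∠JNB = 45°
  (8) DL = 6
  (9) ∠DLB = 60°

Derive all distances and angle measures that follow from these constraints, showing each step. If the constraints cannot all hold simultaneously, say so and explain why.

The constraints are consistent.

From the given relations:
  JN = 1/2·BL = 1/2·13 ≈ 6.5

Step 1: From LB = 13, BN = 10, and ∠LBN = 135°, by the law of cosines:
  LN² = LB² + BN² - 2·LB·BN·cos(135°) = 169 + 100 + 183.8 = 452.8
  LN ≈ 21.28

Step 2: From BN = 10, NJ = 6.5, and ∠BNJ = 45°, by the law of cosines:
  BJ² = BN² + NJ² - 2·BN·NJ·cos(45°) = 100 + 42.25 - 91.92 = 50.33
  BJ ≈ 7.09

Step 3: From BL = 13, LD = 6, and ∠BLD = 60°, by the law of cosines:
  BD² = BL² + LD² - 2·BL·LD·cos(60°) = 169 + 36 - 78 = 127
  BD = √127

Step 4: From KB = 12, KL = 5, BL = 13, by the inverse law of cosines:
  cos(∠BKL) = (KB² + KL² - BL²) / (2·KB·KL)
  ∠BKL = 90°

Step 5: From LB = 13, LK = 5, BK = 12, by the inverse law of cosines:
  cos(∠BLK) = (LB² + LK² - BK²) / (2·LB·LK)
  ∠BLK = 67.38°

Step 6: From BK = 12, BL = 13, KL = 5, by the inverse law of cosines:
  cos(∠KBL) = (BK² + BL² - KL²) / (2·BK·BL)
  ∠KBL = 22.62°

Step 7: From LB = 13, LN = 21.28, BN = 10, by the inverse law of cosines:
  cos(∠BLN) = (LB² + LN² - BN²) / (2·LB·LN)
  ∠BLN = 19.41°

Step 8: From BD = √127, BL = 13, DL = 6, by the inverse law of cosines:
  cos(∠DBL) = (BD² + BL² - DL²) / (2·BD·BL)
  ∠DBL = 27.46°

Step 9: From BJ = 7.09, BN = 10, JN = 6.5, by the inverse law of cosines:
  cos(∠JBN) = (BJ² + BN² - JN²) / (2·BJ·BN)
  ∠JBN = 40.38°

Step 10: From NB = 10, NL = 21.28, BL = 13, by the inverse law of cosines:
  cos(∠BNL) = (NB² + NL² - BL²) / (2·NB·NL)
  ∠BNL = 25.59°

Step 11: From JB = 7.09, JN = 6.5, BN = 10, by the inverse law of cosines:
  cos(∠BJN) = (JB² + JN² - BN²) / (2·JB·JN)
  ∠BJN = 94.62°

Step 12: From DB = √127, DL = 6, BL = 13, by the inverse law of cosines:
  cos(∠BDL) = (DB² + DL² - BL²) / (2·DB·DL)
  ∠BDL = 92.54°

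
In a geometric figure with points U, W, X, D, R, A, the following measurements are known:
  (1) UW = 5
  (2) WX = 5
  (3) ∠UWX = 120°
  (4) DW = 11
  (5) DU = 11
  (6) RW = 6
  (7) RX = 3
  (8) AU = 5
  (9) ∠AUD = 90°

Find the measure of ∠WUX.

Step 1: By the law of cosines on triangle UWX: UX² = 5² + 5² − 2·5·5·cos(120°) = 75, so UX = 5·√3.
Step 2: By the inverse law of cosines on triangle WUX: cos(∠WUX) = (5² + (5·√3)² − 5²) / (2·5·5·√3) = 75/86.6 = 0.866, so ∠WUX = 30°.

Therefore, the measure of angle ∠WUX = 30°.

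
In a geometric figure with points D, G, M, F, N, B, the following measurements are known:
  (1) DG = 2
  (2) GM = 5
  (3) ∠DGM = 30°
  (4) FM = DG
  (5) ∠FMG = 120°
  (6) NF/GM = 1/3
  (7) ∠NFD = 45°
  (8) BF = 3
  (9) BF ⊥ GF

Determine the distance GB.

From the given relations: FM = DG = 2.
Step 1: By the law of cosines on triangle FMG: FG² = 2² + 5² − 2·2·5·cos(120°) = 39, so FG = √39.
Step 2: By the law of cosines on triangle GFB: GB² = √39² + 3² − 2·√39·3·cos(90°) = 48, so GB = 4·√3.

Therefore, the length of GB = 4·√3.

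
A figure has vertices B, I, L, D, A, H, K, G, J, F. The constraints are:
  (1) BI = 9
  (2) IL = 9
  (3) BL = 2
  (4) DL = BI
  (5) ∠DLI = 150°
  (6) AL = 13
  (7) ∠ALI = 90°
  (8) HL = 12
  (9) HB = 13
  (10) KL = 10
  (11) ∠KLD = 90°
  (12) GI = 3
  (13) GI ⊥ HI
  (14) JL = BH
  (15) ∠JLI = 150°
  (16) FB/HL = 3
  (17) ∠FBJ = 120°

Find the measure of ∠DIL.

From the given relations: DL = BI = 9.
Step 1: By the law of cosines on triangle ILD: ID² = 9² + 9² − 2·9·9·cos(150°) = 302.3, so ID ≈ 17.39.
Step 2: By the inverse law of cosines on triangle DIL: cos(∠DIL) = (17.39² + 9² − 9²) / (2·17.39·9) = 302.3/312.96 = 0.9659, so ∠DIL = 15°.

Therefore, the measure of angle ∠DIL = 15°.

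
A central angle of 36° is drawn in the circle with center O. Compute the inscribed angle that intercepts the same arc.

Inscribed angle = 36° / 2 = 18° (inscribed angle theorem).

18°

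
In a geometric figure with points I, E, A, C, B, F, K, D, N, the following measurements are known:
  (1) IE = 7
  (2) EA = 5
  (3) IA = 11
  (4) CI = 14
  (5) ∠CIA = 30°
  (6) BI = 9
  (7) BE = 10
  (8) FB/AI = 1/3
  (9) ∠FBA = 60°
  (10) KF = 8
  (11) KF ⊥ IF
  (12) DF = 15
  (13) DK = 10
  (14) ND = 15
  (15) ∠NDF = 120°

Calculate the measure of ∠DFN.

Step 1: By the law of cosines on triangle FDN: FN² = 15² + 15² − 2·15·15·cos(120°) = 675, so FN = 15·√3.
Step 2: By the inverse law of cosines on triangle DFN: cos(∠DFN) = (15² + (15·√3)² − 15²) / (2·15·15·√3) = 675/779.42 = 0.866, so ∠DFN = 30°.

Therefore, the measure of angle ∠DFN = 30°.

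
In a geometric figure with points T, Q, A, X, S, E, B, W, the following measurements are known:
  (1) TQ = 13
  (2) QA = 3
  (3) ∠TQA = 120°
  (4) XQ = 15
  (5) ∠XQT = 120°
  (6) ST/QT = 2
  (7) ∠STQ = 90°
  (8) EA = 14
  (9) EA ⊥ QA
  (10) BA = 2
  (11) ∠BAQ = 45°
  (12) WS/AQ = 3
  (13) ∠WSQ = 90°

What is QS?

From the given relations: ST = 2·QT = 2·13 = 26.
Step 1: By the law of cosines on triangle QTS: QS² = 13² + 26² − 2·13·26·cos(90°) = 845, so QS = 13·√5.

Therefore, the length of QS = 13·√5.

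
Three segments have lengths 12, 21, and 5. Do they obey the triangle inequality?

The longest side is 21. The other two sides sum to 5 + 12 = 17.
Since 17 ≤ 21, the two shorter sides cannot reach around to close the triangle.

No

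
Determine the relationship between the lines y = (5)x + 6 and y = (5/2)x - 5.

Slope of line 1: m1 = 5
Slope of line 2: m2 = 5/2
m1 != m2 (5 != 5/2), so not parallel.
m1 * m2 = (5) * (5/2) = 25/2 != -1, so not perpendicular.
The lines are neither parallel nor perpendicular.

Neither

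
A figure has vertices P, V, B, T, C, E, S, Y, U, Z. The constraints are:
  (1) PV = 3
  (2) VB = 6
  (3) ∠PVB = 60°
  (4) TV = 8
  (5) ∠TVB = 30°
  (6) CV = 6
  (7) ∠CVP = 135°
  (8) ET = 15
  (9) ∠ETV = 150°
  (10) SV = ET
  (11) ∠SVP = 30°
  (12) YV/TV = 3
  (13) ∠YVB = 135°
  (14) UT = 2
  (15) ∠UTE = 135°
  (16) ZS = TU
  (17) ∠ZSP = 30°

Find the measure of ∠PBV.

Step 1: By the law of cosines on triangle BVP: BP² = 6² + 3² − 2·6·3·cos(60°) = 27, so BP = 3·√3.
Step 2: By the inverse law of cosines on triangle PBV: cos(∠PBV) = ((3·√3)² + 6² − 3²) / (2·3·√3·6) = 54/62.35 = 0.866, so ∠PBV = 30°.

Therefore, the measure of angle ∠PBV = 30°.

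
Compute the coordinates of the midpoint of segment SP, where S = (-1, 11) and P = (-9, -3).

The midpoint is the average of the coordinates:
x: (-1 + -9)/2 = -5
y: (11 + -3)/2 = 4
Midpoint = (-5, 4)

(-5, 4)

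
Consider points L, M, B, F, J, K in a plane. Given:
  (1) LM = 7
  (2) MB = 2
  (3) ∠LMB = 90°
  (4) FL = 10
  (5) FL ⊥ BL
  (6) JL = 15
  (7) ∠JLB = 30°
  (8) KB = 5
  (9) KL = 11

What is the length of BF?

Step 1: By the law of cosines on triangle LMB: LB² = 7² + 2² − 2·7·2·cos(90°) = 53, so LB = √53.
Step 2: By the law of cosines on triangle BLF: BF² = √53² + 10² − 2·√53·10·cos(90°) = 153, so BF = 3·√17.

Therefore, the length of BF = 3·√17.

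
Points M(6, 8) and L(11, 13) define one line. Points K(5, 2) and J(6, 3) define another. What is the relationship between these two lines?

Slope of line 1: m1 = (13 - 8)/(11 - 6) = 5/5 = 1
Slope of line 2: m2 = (3 - 2)/(6 - 5) = 1/1 = 1
m1 = m2, so the lines are parallel.

Parallel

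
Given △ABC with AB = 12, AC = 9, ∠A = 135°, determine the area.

Area = (1/2)(12)(9) sin(135°) = (1/2)(12)(9)(sqrt(2)/2) = 27*sqrt(2)

27*sqrt(2)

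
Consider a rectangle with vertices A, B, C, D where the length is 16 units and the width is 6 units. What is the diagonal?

Using the Pythagorean theorem:
d² = 16² + 6² = 256 + 36 = 292
d = sqrt(292) = 2*sqrt(73)

2*sqrt(73)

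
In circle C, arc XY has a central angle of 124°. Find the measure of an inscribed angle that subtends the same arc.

Inscribed angle = 124° / 2 = 62° (inscribed angle theorem).

62°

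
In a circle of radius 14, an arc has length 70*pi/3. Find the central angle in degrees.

The full circumference is 2πr = 28*pi.
The arc is 70*pi/3 / 28*pi = 5/6 of the full circle.
So the central angle = 5/6 × 360° = 300°.

300°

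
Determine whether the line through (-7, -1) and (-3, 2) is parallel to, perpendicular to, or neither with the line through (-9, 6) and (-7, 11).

Slope of line 1: m1 = (2 - -1)/(-3 - -7) = 3/4 = 3/4
Slope of line 2: m2 = (11 - 6)/(-7 - -9) = 5/2 = 5/2
m1 != m2 (3/4 != 5/2), so not parallel.
m1 * m2 = (3/4) * (5/2) = 15/8 != -1, so not perpendicular.
The lines are neither parallel nor perpendicular.

Neither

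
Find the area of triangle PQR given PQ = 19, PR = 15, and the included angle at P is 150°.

Area = (1/2)(19)(15) sin(150°) = (1/2)(19)(15)(1/2) = 285/4

285/4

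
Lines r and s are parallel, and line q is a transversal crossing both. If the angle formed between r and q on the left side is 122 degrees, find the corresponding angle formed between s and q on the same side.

Corresponding angles formed by parallel lines and a transversal are equal.
The given angle is 122 degrees.
The corresponding angle = 122 degrees.

122 degrees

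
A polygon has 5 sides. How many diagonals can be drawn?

Each of the 5 vertices connects to 2 non-adjacent vertices via diagonals.
Total connections = 5 × 2 = 10, but each diagonal is counted twice.
Number of diagonals = 10 / 2 = 5.

5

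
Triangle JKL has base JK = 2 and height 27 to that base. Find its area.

A triangle's area is half the area of a rectangle with the same base and height.
Area = (1/2) * 2 * 27 = 27.

27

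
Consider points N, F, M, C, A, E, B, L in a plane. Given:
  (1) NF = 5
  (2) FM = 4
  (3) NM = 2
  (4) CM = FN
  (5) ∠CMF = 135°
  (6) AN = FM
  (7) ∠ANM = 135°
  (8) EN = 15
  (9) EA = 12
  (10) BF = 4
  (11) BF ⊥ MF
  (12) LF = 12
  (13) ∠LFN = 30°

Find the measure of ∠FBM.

Step 1: By the law of cosines on triangle BFM: BM² = 4² + 4² − 2·4·4·cos(90°) = 32, so BM = 4·√2.
Step 2: By the inverse law of cosines on triangle FBM: cos(∠FBM) = (4² + (4·√2)² − 4²) / (2·4·4·√2) = 32/45.25 = 0.7071, so ∠FBM = 45°.

Therefore, the measure of angle ∠FBM = 45°.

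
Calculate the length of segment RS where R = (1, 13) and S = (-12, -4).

d = sqrt((-12 - 1)^2 + (-4 - 13)^2)
d = sqrt(-13^2 + -17^2)
d = sqrt(169 + 289)
d = sqrt(458)

sqrt(458)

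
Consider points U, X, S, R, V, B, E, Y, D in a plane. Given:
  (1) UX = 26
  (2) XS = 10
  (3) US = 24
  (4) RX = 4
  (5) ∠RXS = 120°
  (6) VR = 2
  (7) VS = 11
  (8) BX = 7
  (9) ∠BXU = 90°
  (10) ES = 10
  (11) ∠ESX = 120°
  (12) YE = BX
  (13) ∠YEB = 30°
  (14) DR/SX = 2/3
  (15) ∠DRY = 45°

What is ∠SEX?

Step 1: By the law of cosines on triangle ESX: EX² = 10² + 10² − 2·10·10·cos(120°) = 300, so EX = 10·√3.
Step 2: By the inverse law of cosines on triangle SEX: cos(∠SEX) = (10² + (10·√3)² − 10²) / (2·10·10·√3) = 300/346.41 = 0.866, so ∠SEX = 30°.

Therefore, the measure of angle ∠SEX = 30°.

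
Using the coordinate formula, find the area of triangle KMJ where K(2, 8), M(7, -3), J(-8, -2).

Using the Shoelace formula for a triangle:
Area = (1/2)|x0(y1 - y2) + x1(y2 - y0) + x2(y0 - y1)|
Area = (1/2)|2(-3 - -2) + 7(-2 - 8) + -8(8 - -3)|
Area = (1/2)|-2 + -70 + -88|
Area = (1/2)|-160|
Area = (1/2)(160)
Area = 80

80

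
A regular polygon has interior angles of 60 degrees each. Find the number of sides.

The exterior angle is the supplement of the interior angle: 180 - 60 = 120 degrees.
Since the exterior angles of any convex polygon sum to 360 degrees, the number of sides is 360 / 120 = 3.

3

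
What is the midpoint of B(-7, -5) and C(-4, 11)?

The midpoint is the average of the coordinates:
x: (-7 + -4)/2 = -11/2
y: (-5 + 11)/2 = 3
Midpoint = (-11/2, 3)

(-11/2, 3)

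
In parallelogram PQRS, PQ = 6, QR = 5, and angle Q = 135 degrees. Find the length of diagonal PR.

Using the law of cosines:
d^2 = 6^2 + 5^2 - 2(6)(5)cos(135 degrees)
d^2 = 36 + 25 - 60*-sqrt(2)/2
d^2 = 30*sqrt(2) + 61
d = sqrt(30*sqrt(2) + 61)

sqrt(30*sqrt(2) + 61)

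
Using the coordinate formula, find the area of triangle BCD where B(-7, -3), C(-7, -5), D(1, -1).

The Shoelace formula computes the area from vertex coordinates by summing cross products.
For vertices (-7,-3), (-7,-5), (1,-1):
Signed sum = -7*-5 - -7*-3 + -7*-1 - 1*-5 + 1*-3 - -7*-1
= 14 + 12 + -10 = 16
Area = (1/2)|16| = 8.

8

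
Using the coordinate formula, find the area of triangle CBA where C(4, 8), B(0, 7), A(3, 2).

The Shoelace formula computes the area from vertex coordinates by summing cross products.
For vertices (4,8), (0,7), (3,2):
Signed sum = 4*7 - 0*8 + 0*2 - 3*7 + 3*8 - 4*2
= 28 + -21 + 16 = 23
Area = (1/2)|23| = 23/2.

23/2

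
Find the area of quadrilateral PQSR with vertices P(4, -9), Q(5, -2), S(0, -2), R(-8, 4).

The Shoelace formula works by pairing each vertex with the next (cycling back to the first).
For each pair, compute x_i*y_(i+1) - x_(i+1)*y_i:
  (4*-2 - 5*-9) = 37
  (5*-2 - 0*-2) = -10
  (0*4 - -8*-2) = -16
  (-8*-9 - 4*4) = 56
Taking half the absolute value of the total: Area = (1/2)(67) = 67/2.

67/2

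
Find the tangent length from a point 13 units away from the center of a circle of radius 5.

The tangent, radius, and line from the external point to the center form a right triangle.
The right angle is where the tangent meets the radius.
By the Pythagorean theorem: tangent² + 5² = 13²
tangent² = 169 - 25 = 144
tangent = 12

12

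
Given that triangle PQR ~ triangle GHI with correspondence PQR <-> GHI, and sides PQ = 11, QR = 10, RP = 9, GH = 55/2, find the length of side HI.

Since the triangles are similar, the ratio of corresponding sides is constant.
Scale factor k = GH / PQ = 55/2 / 11 = 5/2
HI = k * QR = 5/2 * 10 = 25

25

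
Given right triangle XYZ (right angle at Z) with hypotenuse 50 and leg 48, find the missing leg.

YZ = sqrt(50^2 - 48^2) = sqrt(196) = 14

14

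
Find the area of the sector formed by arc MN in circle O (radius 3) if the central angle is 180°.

Sector area = π(3²)(1/2) = 9*pi/2

9*pi/2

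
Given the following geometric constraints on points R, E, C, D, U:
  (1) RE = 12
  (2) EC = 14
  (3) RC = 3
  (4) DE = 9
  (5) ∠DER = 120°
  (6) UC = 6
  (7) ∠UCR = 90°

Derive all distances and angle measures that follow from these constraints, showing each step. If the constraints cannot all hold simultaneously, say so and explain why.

The constraints are consistent.

Step 1: From RE = 12, ED = 9, and ∠RED = 120°, by the law of cosines:
  RD² = RE² + ED² - 2·RE·ED·cos(120°) = 144 + 81 + 108 = 333
  RD = 3·√37

Step 2: From RC = 3, CU = 6, and ∠RCU = 90°, by the law of cosines:
  RU² = RC² + CU² - 2·RC·CU·cos(90°) = 9 + 36 - 0 = 45
  RU = 3·√5

Step 3: From RC = 3, RE = 12, CE = 14, by the inverse law of cosines:
  cos(∠CRE) = (RC² + RE² - CE²) / (2·RC·RE)
  ∠CRE = 126.67°

Step 4: From EC = 14, ER = 12, CR = 3, by the inverse law of cosines:
  cos(∠CER) = (EC² + ER² - CR²) / (2·EC·ER)
  ∠CER = 9.9°

Step 5: From CE = 14, CR = 3, ER = 12, by the inverse law of cosines:
  cos(∠ECR) = (CE² + CR² - ER²) / (2·CE·CR)
  ∠ECR = 43.43°

Step 6: From RC = 3, RU = 3·√5, CU = 6, by the inverse law of cosines:
  cos(∠CRU) = (RC² + RU² - CU²) / (2·RC·RU)
  ∠CRU = 63.43°

Step 7: From RD = 3·√37, RE = 12, DE = 9, by the inverse law of cosines:
  cos(∠DRE) = (RD² + RE² - DE²) / (2·RD·RE)
  ∠DRE = 25.28°

Step 8: From DE = 9, DR = 3·√37, ER = 12, by the inverse law of cosines:
  cos(∠EDR) = (DE² + DR² - ER²) / (2·DE·DR)
  ∠EDR = 34.72°

Step 9: From UC = 6, UR = 3·√5, CR = 3, by the inverse law of cosines:
  cos(∠CUR) = (UC² + UR² - CR²) / (2·UC·UR)
  ∠CUR = 26.57°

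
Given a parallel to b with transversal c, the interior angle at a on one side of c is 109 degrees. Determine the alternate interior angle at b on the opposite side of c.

Alternate interior angles lie on opposite sides of the transversal, between the parallel lines.
By the alternate interior angle theorem, they are equal: 109 degrees.

109 degrees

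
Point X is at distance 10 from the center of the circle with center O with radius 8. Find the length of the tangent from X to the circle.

Let T be the point of tangency. Then OT ⊥ XT (radius ⊥ tangent).
In right triangle OTX: OX² = OT² + XT²
10² = 8² + XT²
XT² = 36, XT = 6

6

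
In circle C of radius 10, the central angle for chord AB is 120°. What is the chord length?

Chord length = 2r sin(θ/2)
= 2 × 10 × sin(120°/2)
= 2 × 10 × sin(60°)
= 10*sqrt(3)

10*sqrt(3)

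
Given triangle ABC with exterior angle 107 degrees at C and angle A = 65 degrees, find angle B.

The exterior angle theorem states that an exterior angle equals the sum of the two non-adjacent interior angles.
So 107 = 65 + angle B, which gives angle B = 107 - 65 = 42 degrees.

42 degrees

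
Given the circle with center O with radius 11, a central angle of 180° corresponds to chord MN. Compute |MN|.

Chord length = 2r sin(θ/2)
= 2 × 11 × sin(180°/2)
= 2 × 11 × sin(90°)
= 22

22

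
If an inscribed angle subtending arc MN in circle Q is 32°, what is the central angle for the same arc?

By the inscribed angle theorem, the central angle is twice the inscribed angle.
Central angle = 2 × 32° = 64°

64°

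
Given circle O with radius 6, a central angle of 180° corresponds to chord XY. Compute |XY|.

Chord = 2(6) sin(90°) = 12

12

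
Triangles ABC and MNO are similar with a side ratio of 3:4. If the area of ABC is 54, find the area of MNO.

For similar figures, the area ratio equals the square of the side ratio.
Side ratio (ABC to MNO) = 3:4, so area ratio = 3^2:4^2 = 9:16.
If the area of ABC is 54, then the area of MNO = 54 * (16/9) = 96.

96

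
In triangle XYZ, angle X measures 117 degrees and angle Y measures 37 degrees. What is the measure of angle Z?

angle Z = 180 - 117 - 37 = 26 degrees.

26 degrees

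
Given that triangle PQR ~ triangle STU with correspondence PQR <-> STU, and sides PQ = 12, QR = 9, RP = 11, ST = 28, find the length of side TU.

k = 28/12 = 7/3. TU = 7/3 * 9 = 21.

21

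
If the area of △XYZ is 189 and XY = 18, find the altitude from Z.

height = 2 * 189 / 18 = 21

21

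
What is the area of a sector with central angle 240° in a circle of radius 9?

The full circle has area πr² = π(9)² = 81*pi.
The sector covers 240° out of 360°, a fraction of 2/3.
Sector area = 81*pi × 2/3 = 54*pi.

54*pi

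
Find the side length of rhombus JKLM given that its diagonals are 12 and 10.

Half-diagonals are 6 and 5. side = sqrt(6^2 + 5^2) = sqrt(61)

sqrt(61)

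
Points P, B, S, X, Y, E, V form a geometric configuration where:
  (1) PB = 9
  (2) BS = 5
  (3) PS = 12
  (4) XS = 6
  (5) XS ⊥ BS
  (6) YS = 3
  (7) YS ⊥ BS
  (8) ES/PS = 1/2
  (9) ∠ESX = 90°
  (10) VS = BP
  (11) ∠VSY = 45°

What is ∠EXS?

From the given relations: ES = 1/2·PS = 1/2·12 = 6.
Step 1: By the law of cosines on triangle XSE: XE² = 6² + 6² − 2·6·6·cos(90°) = 72, so XE = 6·√2.
Step 2: By the inverse law of cosines on triangle EXS: cos(∠EXS) = ((6·√2)² + 6² − 6²) / (2·6·√2·6) = 72/101.82 = 0.7071, so ∠EXS = 45°.

Therefore, the measure of angle ∠EXS = 45°.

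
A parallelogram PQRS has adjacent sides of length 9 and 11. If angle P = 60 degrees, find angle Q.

Opposite sides of a parallelogram are parallel, so consecutive angles form co-interior angles on a transversal.
Co-interior angles sum to 180°, giving angle Q = 180 - 60 = 120 degrees.

120 degrees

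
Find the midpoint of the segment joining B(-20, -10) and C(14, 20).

M = ((x₁ + x₂)/2, (y₁ + y₂)/2)
= ((-20 + 14)/2, (-10 + 20)/2)
= (-6/2, 10/2) = (-3, 5)

(-3, 5)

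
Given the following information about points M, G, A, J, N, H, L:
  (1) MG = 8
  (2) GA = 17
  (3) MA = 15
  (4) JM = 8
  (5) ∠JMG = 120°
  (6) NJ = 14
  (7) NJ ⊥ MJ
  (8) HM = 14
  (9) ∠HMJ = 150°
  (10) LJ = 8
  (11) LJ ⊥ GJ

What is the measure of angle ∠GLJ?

Step 1: By the law of cosines on triangle JMG: JG² = 8² + 8² − 2·8·8·cos(120°) = 192, so JG = 8·√3.
Step 2: By the law of cosines on triangle LJG: LG² = 8² + (8·√3)² − 2·8·8·√3·cos(90°) = 256, so LG = 16.
Step 3: By the inverse law of cosines on triangle GLJ: cos(∠GLJ) = (16² + 8² − (8·√3)²) / (2·16·8) = 128/256 = 0.5, so ∠GLJ = 60°.

Therefore, the measure of angle ∠GLJ = 60°.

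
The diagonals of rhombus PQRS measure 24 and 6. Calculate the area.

Area of a rhombus = (d1 * d2) / 2
Area = (24 * 6) / 2
Area = 144 / 2
Area = 72

72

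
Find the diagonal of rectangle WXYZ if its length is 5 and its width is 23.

Using the Pythagorean theorem:
d² = 5² + 23² = 25 + 529 = 554
d = sqrt(554)

sqrt(554)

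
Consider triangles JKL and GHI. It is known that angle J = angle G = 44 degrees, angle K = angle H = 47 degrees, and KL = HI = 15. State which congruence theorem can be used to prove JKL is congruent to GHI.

Consider the given information: angle J = angle G = 44 degrees, angle K = angle H = 47 degrees, and KL = HI = 15
This is not SAS or HL: SAS requires two sides and the included angle between them. HL only applies to right triangles with matching hypotenuse and leg.
The correct criterion is AAS. Two pairs of corresponding angles and a non-included side are equal (Angle-Angle-Side).

AAS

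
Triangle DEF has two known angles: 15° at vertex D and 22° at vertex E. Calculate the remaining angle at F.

Let angle F = x. Then 15 + 22 + x = 180.
x = 180 - 37 = 143 degrees.

143 degrees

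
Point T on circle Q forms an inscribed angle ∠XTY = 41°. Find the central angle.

Central angle = 2 × 41° = 82° (inscribed angle theorem).

82°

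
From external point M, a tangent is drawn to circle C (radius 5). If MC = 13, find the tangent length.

The tangent, radius, and line from the external point to the center form a right triangle.
The right angle is where the tangent meets the radius.
By the Pythagorean theorem: tangent² + 5² = 13²
tangent² = 169 - 25 = 144
tangent = 12

12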